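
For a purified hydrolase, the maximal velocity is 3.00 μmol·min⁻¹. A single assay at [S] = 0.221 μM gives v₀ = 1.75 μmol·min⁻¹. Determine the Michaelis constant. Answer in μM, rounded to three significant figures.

0.158 μM

v/Vmax = 1.75/3.00 = 0.5833 = [S]/(Km+[S]).
So Km + [S] = [S]/0.5833 = 0.3789 μM, giving Km = 0.3789 − 0.221 = 0.158 μM.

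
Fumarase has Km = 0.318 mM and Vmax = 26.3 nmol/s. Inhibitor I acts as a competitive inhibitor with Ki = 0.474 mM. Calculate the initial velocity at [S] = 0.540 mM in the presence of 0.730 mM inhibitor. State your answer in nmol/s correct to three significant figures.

With α = 1 + [I]/Ki = 1 + 0.730/0.474 = 2.540, the competitive rate law is v = Vmax[S] / (αKm + [S]).
v = 26.3×0.540 / (2.540×0.318 + 0.540) = 14.20/1.348 = 10.5 nmol/s.

10.5 nmol/s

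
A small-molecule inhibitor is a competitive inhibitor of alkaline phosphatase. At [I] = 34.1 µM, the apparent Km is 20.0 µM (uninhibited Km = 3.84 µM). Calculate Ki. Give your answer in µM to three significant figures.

8.10 µM

Competitive: Km,app = α·Km with α = 1 + [I]/Ki.
α = Km,app/Km = 20.0/3.84 = 5.208.
Since α = 1 + [I]/Ki, [I]/Ki = 5.208 − 1 = 4.208 and Ki = 34.1/4.208 = 8.10 µM.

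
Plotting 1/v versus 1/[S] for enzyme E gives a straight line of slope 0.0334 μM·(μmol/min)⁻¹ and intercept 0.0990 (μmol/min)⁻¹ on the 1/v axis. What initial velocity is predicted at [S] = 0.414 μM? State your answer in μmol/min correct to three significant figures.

The y-intercept is 1/Vmax, so Vmax = 1/0.0990 = 10.1 μmol/min.
The slope is Km/Vmax, so Km = 0.0334 × 10.1 = 0.337 μM.
Then v = 10.1 × 0.414/(0.337 + 0.414) = 5.57 μmol/min.

5.57 μmol/min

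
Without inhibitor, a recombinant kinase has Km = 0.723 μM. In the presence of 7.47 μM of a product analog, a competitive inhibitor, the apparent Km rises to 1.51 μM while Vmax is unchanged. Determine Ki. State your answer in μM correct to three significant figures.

Competitive: Km,app = α·Km with α = 1 + [I]/Ki.
α = Km,app/Km = 1.51/0.723 = 2.089.
Since α = 1 + [I]/Ki, [I]/Ki = 2.089 − 1 = 1.089 and Ki = 7.47/1.089 = 6.86 μM.

6.86 μM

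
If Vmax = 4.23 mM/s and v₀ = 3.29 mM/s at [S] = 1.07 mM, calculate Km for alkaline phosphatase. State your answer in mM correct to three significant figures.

From v = Vmax[S]/(Km+[S]), Km = [S](Vmax − v)/v.
Km = 1.07 × (4.23 − 3.29) / 3.29 = 1.006/3.29 = 0.306 mM.

0.306 mM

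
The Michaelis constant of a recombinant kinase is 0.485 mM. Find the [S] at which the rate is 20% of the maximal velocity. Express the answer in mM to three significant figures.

v/Vmax = [S]/(Km+[S]) = 0.2, so [S] = Km·0.2/(1 − 0.2) = 0.485 × 0.2500.
[S] = 0.121 mM.

0.121 mM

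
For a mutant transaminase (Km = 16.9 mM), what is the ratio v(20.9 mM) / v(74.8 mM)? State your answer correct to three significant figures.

0.678

Since Vmax cancels, v₂/v₁ = [S]₂(Km+[S]₁) / [S]₁(Km+[S]₂).
= 20.9×(16.9+74.8) / (74.8×(16.9+20.9)) = 1917/2827 = 0.678.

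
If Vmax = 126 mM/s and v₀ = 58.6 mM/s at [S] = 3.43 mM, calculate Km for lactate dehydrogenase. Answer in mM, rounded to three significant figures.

From v = Vmax[S]/(Km+[S]), Km = [S](Vmax − v)/v.
Km = 3.43 × (126 − 58.6) / 58.6 = 231.2/58.6 = 3.95 mM.

3.95 mM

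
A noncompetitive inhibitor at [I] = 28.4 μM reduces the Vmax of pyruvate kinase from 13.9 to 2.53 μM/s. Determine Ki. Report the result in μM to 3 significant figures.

Noncompetitive: Vmax,app = Vmax/α with α = 1 + [I]/Ki.
α = Vmax/Vmax,app = 13.9/2.53 = 5.494.
Since α = 1 + [I]/Ki, [I]/Ki = 5.494 − 1 = 4.494 and Ki = 28.4/4.494 = 6.32 μM.

6.32 μM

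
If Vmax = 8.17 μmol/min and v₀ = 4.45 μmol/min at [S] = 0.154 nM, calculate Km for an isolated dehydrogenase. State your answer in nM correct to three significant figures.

0.129 nM

v/Vmax = 4.45/8.17 = 0.5447 = [S]/(Km+[S]).
So Km + [S] = [S]/0.5447 = 0.2827 nM, giving Km = 0.2827 − 0.154 = 0.129 nM.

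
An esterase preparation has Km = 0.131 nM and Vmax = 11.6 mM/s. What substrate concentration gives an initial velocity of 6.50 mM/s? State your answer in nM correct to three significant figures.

Rearranging v = Vmax[S]/(Km+[S]) gives [S] = Km·v/(Vmax − v).
[S] = 0.131 × 6.50 / (11.6 − 6.50) = 0.8515/5.100 = 0.167 nM.

0.167 nM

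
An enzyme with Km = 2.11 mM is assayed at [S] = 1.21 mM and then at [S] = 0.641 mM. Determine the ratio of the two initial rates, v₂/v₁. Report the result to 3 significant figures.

0.639

Since Vmax cancels, v₂/v₁ = [S]₂(Km+[S]₁) / [S]₁(Km+[S]₂).
= 0.641×(2.11+1.21) / (1.21×(2.11+0.641)) = 2.128/3.329 = 0.639.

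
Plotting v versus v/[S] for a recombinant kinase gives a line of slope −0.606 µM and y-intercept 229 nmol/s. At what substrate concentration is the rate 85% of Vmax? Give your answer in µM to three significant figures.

3.43 µM

The Eadie–Hofstee slope gives Km = 0.606 µM (slope = −Km).
v/Vmax = [S]/(Km+[S]) = 0.85 ⇒ [S] = Km·0.85/(1−0.85) = 0.606 × 5.667 = 3.43 µM.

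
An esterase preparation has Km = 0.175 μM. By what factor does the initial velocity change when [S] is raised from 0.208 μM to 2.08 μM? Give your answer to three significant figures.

The fractional saturations are [S]/(Km+[S]) = 0.208/0.3830 = 0.5431 and 2.08/2.255 = 0.9224.
v₂/v₁ is just their ratio: 0.9224/0.5431 = 1.70.

1.70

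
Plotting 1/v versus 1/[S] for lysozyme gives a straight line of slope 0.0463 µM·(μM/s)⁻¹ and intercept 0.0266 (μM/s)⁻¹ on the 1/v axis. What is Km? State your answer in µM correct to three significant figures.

y-intercept = 1/Vmax ⇒ Vmax = 37.6 μM/s; slope = Km/Vmax ⇒ Km = slope × Vmax.
Km = 0.0463 × 37.6 = 1.74 µM.

1.74 µM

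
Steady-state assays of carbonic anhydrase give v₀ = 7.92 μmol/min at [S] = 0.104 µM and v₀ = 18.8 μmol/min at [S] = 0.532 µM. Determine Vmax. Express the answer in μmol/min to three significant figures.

From v = Vmax[S]/(Km+[S]), each point gives Vmax = v(Km+[S])/[S].
Equating: 7.92(Km+0.104)/0.104 = 18.8(Km+0.532)/0.532.
76.15·Km + 7.92 = 35.34·Km + 18.8, so (76.15 − 35.34)·Km = 18.8 − 7.92.
Km = 10.88/40.82 = 0.267 µM; then Vmax = 7.92(0.267+0.104)/0.104 = 28.2 μmol/min.

28.2 μmol/min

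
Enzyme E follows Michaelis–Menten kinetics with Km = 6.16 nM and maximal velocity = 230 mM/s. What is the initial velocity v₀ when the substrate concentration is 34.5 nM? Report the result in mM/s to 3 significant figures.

195 mM/s

[S]/(Km+[S]) = 34.5/40.66 = 0.8485, the fractional saturation.
v = 0.8485 × Vmax = 0.8485 × 230 = 195 mM/s.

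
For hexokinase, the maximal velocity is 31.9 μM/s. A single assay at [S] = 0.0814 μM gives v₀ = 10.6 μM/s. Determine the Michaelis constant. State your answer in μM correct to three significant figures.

From v = Vmax[S]/(Km+[S]), Km = [S](Vmax − v)/v.
Km = 0.0814 × (31.9 − 10.6) / 10.6 = 1.734/10.6 = 0.164 μM.

0.164 μM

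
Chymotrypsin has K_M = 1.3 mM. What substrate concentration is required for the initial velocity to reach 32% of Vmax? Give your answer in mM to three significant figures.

0.612 mM

v/Vmax = [S]/(Km+[S]) = 0.32, so [S] = Km·0.32/(1 − 0.32) = 1.3 × 0.4706.
[S] = 0.612 mM.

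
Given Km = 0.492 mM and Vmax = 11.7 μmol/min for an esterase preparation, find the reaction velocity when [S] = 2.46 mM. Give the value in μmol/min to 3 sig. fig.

9.75 μmol/min

v = Vmax·[S]/(Km + [S]) = 11.7 × 2.46 / (0.492 + 2.46)
  = 28.78 / 2.952 = 9.75 μmol/min.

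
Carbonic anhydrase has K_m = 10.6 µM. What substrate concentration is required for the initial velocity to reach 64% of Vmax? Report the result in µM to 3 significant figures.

18.8 µM

v/Vmax = [S]/(Km+[S]) = 0.64, so [S] = Km·0.64/(1 − 0.64) = 10.6 × 1.778.
[S] = 18.8 µM.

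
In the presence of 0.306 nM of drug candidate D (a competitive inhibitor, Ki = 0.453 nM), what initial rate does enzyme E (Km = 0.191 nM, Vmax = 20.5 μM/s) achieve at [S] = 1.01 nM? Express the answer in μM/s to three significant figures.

α = 1 + [I]/Ki = 1 + 0.306/0.453 = 1.675.
For a competitive inhibitor, Vmax is unchanged and the apparent Km becomes α·Km: Km,app = 0.320 nM, Vmax,app = 20.5 μM/s.
v = Vmax,app·[S]/(Km,app + [S]) = 20.5 × 1.01/(0.320 + 1.01) = 15.6 μM/s.

15.6 μM/s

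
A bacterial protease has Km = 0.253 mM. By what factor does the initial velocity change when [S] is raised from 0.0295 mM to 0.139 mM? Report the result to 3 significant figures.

3.40

Since Vmax cancels, v₂/v₁ = [S]₂(Km+[S]₁) / [S]₁(Km+[S]₂).
= 0.139×(0.253+0.0295) / (0.0295×(0.253+0.139)) = 0.03927/0.01156 = 3.40.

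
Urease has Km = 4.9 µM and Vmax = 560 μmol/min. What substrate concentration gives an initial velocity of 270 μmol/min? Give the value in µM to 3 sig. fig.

4.56 µM

The required fractional saturation is v/Vmax = 270/560 = 0.4821.
Then [S]/(Km+[S]) = 0.4821 ⇒ [S] = 4.9 × 0.4821/(1 − 0.4821) = 4.56 µM.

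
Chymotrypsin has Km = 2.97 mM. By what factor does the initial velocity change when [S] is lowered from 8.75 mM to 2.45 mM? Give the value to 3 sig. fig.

The fractional saturations are [S]/(Km+[S]) = 8.75/11.72 = 0.7466 and 2.45/5.420 = 0.4520.
v₂/v₁ is just their ratio: 0.4520/0.7466 = 0.605.

0.605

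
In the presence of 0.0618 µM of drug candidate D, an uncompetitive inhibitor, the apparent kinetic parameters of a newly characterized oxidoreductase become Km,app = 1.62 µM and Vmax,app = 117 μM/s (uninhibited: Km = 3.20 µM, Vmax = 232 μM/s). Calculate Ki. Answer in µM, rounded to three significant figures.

0.0629 µM

Uncompetitive: Vmax,app = Vmax/α (and Km,app = Km/α) with α = 1 + [I]/Ki.
α = Vmax/Vmax,app = 232/117 = 1.983.
Since α = 1 + [I]/Ki, [I]/Ki = 1.983 − 1 = 0.9829 and Ki = 0.0618/0.9829 = 0.0629 µM.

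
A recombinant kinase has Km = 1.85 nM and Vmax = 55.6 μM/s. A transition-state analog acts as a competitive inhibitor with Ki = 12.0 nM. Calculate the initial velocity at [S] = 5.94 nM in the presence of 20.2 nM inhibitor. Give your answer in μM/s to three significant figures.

α = 1 + [I]/Ki = 1 + 20.2/12.0 = 2.683.
For a competitive inhibitor, Vmax is unchanged and the apparent Km becomes α·Km: Km,app = 4.96 nM, Vmax,app = 55.6 μM/s.
v = Vmax,app·[S]/(Km,app + [S]) = 55.6 × 5.94/(4.96 + 5.94) = 30.3 μM/s.

30.3 μM/s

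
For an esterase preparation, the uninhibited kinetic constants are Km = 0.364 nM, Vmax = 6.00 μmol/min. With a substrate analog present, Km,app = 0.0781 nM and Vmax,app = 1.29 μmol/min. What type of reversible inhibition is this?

Both Km and Vmax decrease by the same factor (~4.66-fold) — characteristic of uncompetitive inhibition.

uncompetitive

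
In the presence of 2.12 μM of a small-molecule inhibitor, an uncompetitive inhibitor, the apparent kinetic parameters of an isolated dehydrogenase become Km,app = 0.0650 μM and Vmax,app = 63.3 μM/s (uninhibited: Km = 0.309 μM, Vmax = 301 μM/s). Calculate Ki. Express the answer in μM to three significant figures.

Uncompetitive: Vmax,app = Vmax/α (and Km,app = Km/α) with α = 1 + [I]/Ki.
α = Vmax/Vmax,app = 301/63.3 = 4.755.
Since α = 1 + [I]/Ki, [I]/Ki = 4.755 − 1 = 3.755 and Ki = 2.12/3.755 = 0.565 μM.

0.565 μM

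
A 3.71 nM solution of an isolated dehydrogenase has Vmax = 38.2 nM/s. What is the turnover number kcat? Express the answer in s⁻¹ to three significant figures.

10.3 s⁻¹

kcat = Vmax/[E]total = 38.2 nM/s / 3.71 nM = 10.3 s⁻¹.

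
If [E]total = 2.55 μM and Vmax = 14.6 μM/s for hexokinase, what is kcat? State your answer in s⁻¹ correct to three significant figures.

kcat = Vmax/[E]total = 14.6 μM/s / 2.55 μM = 5.73 s⁻¹.

5.73 s⁻¹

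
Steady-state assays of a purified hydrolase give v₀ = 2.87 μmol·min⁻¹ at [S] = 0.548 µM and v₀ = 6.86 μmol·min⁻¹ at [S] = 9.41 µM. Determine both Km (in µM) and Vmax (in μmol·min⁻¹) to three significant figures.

Km = 0.885 µM; Vmax = 7.51 μmol·min⁻¹

In reciprocal form, 1/v = (Km/Vmax)·(1/[S]) + 1/Vmax. The two points give (1/[S], 1/v) = (1.825, 0.3484) and (0.1063, 0.1458).
Slope = (0.3484 − 0.1458)/(1.825 − 0.1063) = 0.1179; intercept = 0.3484 − 0.1179×1.825 = 0.1332.
Vmax = 1/intercept = 7.51 μmol·min⁻¹; Km = slope × Vmax = 0.1179 × 7.51 = 0.885 µM.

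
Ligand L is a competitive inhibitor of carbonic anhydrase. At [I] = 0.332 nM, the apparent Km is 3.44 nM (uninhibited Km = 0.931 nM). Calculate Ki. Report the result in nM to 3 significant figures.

Competitive: Km,app = α·Km with α = 1 + [I]/Ki.
α = Km,app/Km = 3.44/0.931 = 3.695.
Since α = 1 + [I]/Ki, [I]/Ki = 3.695 − 1 = 2.695 and Ki = 0.332/2.695 = 0.123 nM.

0.123 nM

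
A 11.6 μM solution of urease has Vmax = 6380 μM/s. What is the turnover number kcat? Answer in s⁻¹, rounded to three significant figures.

kcat = Vmax/[E]total = 6380 μM/s / 11.6 μM = 550 s⁻¹.

550 s⁻¹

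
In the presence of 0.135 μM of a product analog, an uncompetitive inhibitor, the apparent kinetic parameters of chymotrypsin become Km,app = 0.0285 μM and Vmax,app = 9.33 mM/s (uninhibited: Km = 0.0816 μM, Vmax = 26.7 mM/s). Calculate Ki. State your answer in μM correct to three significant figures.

Uncompetitive: Vmax,app = Vmax/α (and Km,app = Km/α) with α = 1 + [I]/Ki.
α = Vmax/Vmax,app = 26.7/9.33 = 2.862.
Since α = 1 + [I]/Ki, [I]/Ki = 2.862 − 1 = 1.862 and Ki = 0.135/1.862 = 0.0725 μM.

0.0725 μM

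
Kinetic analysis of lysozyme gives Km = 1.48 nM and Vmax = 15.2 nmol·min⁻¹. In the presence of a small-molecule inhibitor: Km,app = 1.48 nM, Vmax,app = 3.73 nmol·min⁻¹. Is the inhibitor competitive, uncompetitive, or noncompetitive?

Vmax decreases (15.2 → 3.73 nmol·min⁻¹) while Km is unchanged — pure noncompetitive inhibition.

noncompetitive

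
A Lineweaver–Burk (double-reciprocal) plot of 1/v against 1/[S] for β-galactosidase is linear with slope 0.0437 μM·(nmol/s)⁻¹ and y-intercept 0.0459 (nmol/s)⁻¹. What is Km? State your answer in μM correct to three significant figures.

0.952 μM

y-intercept = 1/Vmax ⇒ Vmax = 21.8 nmol/s; slope = Km/Vmax ⇒ Km = slope × Vmax.
Km = 0.0437 × 21.8 = 0.952 μM.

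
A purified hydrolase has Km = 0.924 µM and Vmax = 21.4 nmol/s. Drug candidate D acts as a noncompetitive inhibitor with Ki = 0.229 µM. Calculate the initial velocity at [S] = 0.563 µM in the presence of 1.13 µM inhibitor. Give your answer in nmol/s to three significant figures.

1.37 nmol/s

With α = 1 + [I]/Ki = 1 + 1.13/0.229 = 5.934, the noncompetitive rate law is v = (Vmax/α)·[S] / (Km + [S]).
v = (21.4/5.934)×0.563 / (0.924 + 0.563) = 2.030/1.487 = 1.37 nmol/s.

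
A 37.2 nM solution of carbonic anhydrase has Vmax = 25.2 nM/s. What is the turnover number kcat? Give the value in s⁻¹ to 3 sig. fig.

kcat = Vmax/[E]total = 25.2 nM/s / 37.2 nM = 0.677 s⁻¹.

0.677 s⁻¹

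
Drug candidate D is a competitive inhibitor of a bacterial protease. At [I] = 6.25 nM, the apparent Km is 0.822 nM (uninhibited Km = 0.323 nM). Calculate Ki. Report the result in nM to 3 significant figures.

Competitive: Km,app = α·Km with α = 1 + [I]/Ki.
α = Km,app/Km = 0.822/0.323 = 2.545.
Since α = 1 + [I]/Ki, [I]/Ki = 2.545 − 1 = 1.545 and Ki = 6.25/1.545 = 4.05 nM.

4.05 nM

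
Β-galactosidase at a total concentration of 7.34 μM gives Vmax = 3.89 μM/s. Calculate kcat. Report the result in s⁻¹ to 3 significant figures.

kcat = Vmax/[E]total = 3.89 μM/s / 7.34 μM = 0.530 s⁻¹.

0.530 s⁻¹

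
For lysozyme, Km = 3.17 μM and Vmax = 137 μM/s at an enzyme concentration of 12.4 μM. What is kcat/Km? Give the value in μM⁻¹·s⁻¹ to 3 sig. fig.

kcat = Vmax/[E]total = 137/12.4 = 11.0 s⁻¹.
kcat/Km = 11.0/3.17 = 3.49 μM⁻¹·s⁻¹.

3.49 μM⁻¹·s⁻¹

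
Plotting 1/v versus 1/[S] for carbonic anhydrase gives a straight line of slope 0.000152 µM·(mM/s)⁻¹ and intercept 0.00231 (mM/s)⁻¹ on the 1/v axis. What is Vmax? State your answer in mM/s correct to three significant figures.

433 mM/s

The y-intercept of a Lineweaver–Burk plot equals 1/Vmax, so Vmax = 1/0.00231 = 433 mM/s.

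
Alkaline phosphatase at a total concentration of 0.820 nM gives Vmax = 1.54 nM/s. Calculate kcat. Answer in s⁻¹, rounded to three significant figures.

1.88 s⁻¹

kcat = Vmax/[E]total = 1.54 nM/s / 0.820 nM = 1.88 s⁻¹.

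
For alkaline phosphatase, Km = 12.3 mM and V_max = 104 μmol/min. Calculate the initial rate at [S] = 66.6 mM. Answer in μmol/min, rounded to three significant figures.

87.8 μmol/min

[S]/(Km+[S]) = 66.6/78.90 = 0.8441, the fractional saturation.
v = 0.8441 × Vmax = 0.8441 × 104 = 87.8 μmol/min.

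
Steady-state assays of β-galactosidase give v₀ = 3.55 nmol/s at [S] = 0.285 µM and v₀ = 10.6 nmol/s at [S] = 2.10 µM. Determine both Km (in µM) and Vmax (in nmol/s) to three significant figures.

Km = 0.952 µM; Vmax = 15.4 nmol/s

From v = Vmax[S]/(Km+[S]), each point gives Vmax = v(Km+[S])/[S].
Equating: 3.55(Km+0.285)/0.285 = 10.6(Km+2.10)/2.10.
12.46·Km + 3.55 = 5.048·Km + 10.6, so (12.46 − 5.048)·Km = 10.6 − 3.55.
Km = 7.050/7.409 = 0.952 µM; then Vmax = 3.55(0.952+0.285)/0.285 = 15.4 nmol/s.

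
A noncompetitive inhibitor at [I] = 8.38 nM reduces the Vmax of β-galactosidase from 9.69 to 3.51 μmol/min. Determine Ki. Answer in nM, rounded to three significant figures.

Noncompetitive: Vmax,app = Vmax/α with α = 1 + [I]/Ki.
α = Vmax/Vmax,app = 9.69/3.51 = 2.761.
Since α = 1 + [I]/Ki, [I]/Ki = 2.761 − 1 = 1.761 and Ki = 8.38/1.761 = 4.76 nM.

4.76 nM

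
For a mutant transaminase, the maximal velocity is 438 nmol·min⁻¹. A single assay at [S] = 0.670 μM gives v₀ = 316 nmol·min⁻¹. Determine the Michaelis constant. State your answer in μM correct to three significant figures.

0.259 μM

v/Vmax = 316/438 = 0.7215 = [S]/(Km+[S]).
So Km + [S] = [S]/0.7215 = 0.9287 μM, giving Km = 0.9287 − 0.670 = 0.259 μM.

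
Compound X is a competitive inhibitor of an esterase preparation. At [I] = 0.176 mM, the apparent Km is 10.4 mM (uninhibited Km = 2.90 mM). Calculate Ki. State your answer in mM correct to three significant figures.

Competitive: Km,app = α·Km with α = 1 + [I]/Ki.
α = Km,app/Km = 10.4/2.90 = 3.586.
Ki = [I]/(α − 1) = 0.176/2.586 = 0.0681 mM.

0.0681 mM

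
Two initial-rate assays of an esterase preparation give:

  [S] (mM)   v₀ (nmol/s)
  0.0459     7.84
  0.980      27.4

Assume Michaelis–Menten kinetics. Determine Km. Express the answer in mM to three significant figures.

0.137 mM

From v = Vmax[S]/(Km+[S]), each point gives Vmax = v(Km+[S])/[S].
Equating: 7.84(Km+0.0459)/0.0459 = 27.4(Km+0.980)/0.980.
170.8·Km + 7.84 = 27.96·Km + 27.4, so (170.8 − 27.96)·Km = 27.4 − 7.84.
Km = 19.56/142.8 = 0.137 mM; then Vmax = 7.84(0.137+0.0459)/0.0459 = 31.2 nmol/s.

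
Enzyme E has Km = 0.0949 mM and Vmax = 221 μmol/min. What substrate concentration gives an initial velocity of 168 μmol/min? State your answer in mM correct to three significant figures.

0.301 mM

Rearranging v = Vmax[S]/(Km+[S]) gives [S] = Km·v/(Vmax − v).
[S] = 0.0949 × 168 / (221 − 168) = 15.94/53.00 = 0.301 mM.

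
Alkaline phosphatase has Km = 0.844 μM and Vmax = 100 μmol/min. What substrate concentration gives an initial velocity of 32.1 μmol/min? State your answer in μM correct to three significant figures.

The required fractional saturation is v/Vmax = 32.1/100 = 0.3210.
Then [S]/(Km+[S]) = 0.3210 ⇒ [S] = 0.844 × 0.3210/(1 − 0.3210) = 0.399 μM.

0.399 μM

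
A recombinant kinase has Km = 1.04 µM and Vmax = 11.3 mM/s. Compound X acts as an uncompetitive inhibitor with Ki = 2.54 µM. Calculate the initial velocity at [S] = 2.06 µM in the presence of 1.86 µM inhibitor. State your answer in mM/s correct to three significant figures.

α = 1 + [I]/Ki = 1 + 1.86/2.54 = 1.732.
For an uncompetitive inhibitor, both parameters are divided by α, giving Vmax/α and Km/α: Km,app = 0.600 µM, Vmax,app = 6.52 mM/s.
v = Vmax,app·[S]/(Km,app + [S]) = 6.52 × 2.06/(0.600 + 2.06) = 5.05 mM/s.

5.05 mM/s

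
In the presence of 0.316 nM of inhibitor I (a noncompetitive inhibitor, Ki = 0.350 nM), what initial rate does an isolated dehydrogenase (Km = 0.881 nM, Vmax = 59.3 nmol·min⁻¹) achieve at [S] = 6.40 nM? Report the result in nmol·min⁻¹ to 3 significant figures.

With α = 1 + [I]/Ki = 1 + 0.316/0.350 = 1.903, the noncompetitive rate law is v = (Vmax/α)·[S] / (Km + [S]).
v = (59.3/1.903)×6.40 / (0.881 + 6.40) = 199.4/7.281 = 27.4 nmol·min⁻¹.

27.4 nmol·min⁻¹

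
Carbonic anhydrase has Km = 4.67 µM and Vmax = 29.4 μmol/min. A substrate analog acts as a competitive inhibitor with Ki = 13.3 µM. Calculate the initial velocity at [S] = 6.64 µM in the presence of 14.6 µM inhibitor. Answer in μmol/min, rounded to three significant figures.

With α = 1 + [I]/Ki = 1 + 14.6/13.3 = 2.098, the competitive rate law is v = Vmax[S] / (αKm + [S]).
v = 29.4×6.64 / (2.098×4.67 + 6.64) = 195.2/16.44 = 11.9 μmol/min.

11.9 μmol/min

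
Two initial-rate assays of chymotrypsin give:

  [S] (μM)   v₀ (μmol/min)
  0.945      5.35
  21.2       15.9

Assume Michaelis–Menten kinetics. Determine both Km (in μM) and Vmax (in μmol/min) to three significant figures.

In reciprocal form, 1/v = (Km/Vmax)·(1/[S]) + 1/Vmax. The two points give (1/[S], 1/v) = (1.058, 0.1869) and (0.04717, 0.06289).
Slope = (0.1869 − 0.06289)/(1.058 − 0.04717) = 0.1227; intercept = 0.1869 − 0.1227×1.058 = 0.05711.
Vmax = 1/intercept = 17.5 μmol/min; Km = slope × Vmax = 0.1227 × 17.5 = 2.15 μM.

Km = 2.15 μM; Vmax = 17.5 μmol/min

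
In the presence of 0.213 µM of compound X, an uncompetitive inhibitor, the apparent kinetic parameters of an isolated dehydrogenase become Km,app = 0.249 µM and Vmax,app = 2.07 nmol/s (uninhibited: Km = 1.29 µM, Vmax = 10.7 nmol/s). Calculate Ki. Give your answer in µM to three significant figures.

0.0511 µM

Uncompetitive: Vmax,app = Vmax/α (and Km,app = Km/α) with α = 1 + [I]/Ki.
α = Vmax/Vmax,app = 10.7/2.07 = 5.169.
Since α = 1 + [I]/Ki, [I]/Ki = 5.169 − 1 = 4.169 and Ki = 0.213/4.169 = 0.0511 µM.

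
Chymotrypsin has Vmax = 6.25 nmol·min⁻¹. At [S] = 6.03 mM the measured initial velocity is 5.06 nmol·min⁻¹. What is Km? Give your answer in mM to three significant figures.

From v = Vmax[S]/(Km+[S]), Km = [S](Vmax − v)/v.
Km = 6.03 × (6.25 − 5.06) / 5.06 = 7.176/5.06 = 1.42 mM.

1.42 mM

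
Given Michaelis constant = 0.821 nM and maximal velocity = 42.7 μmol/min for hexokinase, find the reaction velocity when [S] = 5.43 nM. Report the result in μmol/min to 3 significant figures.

37.1 μmol/min

[S]/(Km+[S]) = 5.43/6.251 = 0.8687, the fractional saturation.
v = 0.8687 × Vmax = 0.8687 × 42.7 = 37.1 μmol/min.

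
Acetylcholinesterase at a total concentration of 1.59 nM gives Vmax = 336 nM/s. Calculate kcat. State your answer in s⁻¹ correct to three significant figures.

kcat = Vmax/[E]total = 336 nM/s / 1.59 nM = 211 s⁻¹.

211 s⁻¹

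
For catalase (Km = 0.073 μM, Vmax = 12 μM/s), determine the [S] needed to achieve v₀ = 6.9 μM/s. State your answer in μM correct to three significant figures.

Rearranging v = Vmax[S]/(Km+[S]) gives [S] = Km·v/(Vmax − v).
[S] = 0.073 × 6.9 / (12 − 6.9) = 0.5037/5.100 = 0.0988 μM.

0.0988 μM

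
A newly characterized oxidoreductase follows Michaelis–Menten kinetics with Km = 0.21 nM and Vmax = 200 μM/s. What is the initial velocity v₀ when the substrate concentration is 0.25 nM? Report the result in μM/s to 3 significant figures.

109 μM/s

[S]/(Km+[S]) = 0.25/0.4600 = 0.5435, the fractional saturation.
v = 0.5435 × Vmax = 0.5435 × 200 = 109 μM/s.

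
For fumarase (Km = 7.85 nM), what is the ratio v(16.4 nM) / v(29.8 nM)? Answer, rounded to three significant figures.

0.854

The fractional saturations are [S]/(Km+[S]) = 29.8/37.65 = 0.7915 and 16.4/24.25 = 0.6763.
v₂/v₁ is just their ratio: 0.6763/0.7915 = 0.854.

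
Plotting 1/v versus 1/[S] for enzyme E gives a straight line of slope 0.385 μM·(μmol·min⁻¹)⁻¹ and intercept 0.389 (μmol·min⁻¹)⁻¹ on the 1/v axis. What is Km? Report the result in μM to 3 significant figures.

y-intercept = 1/Vmax ⇒ Vmax = 2.57 μmol·min⁻¹; slope = Km/Vmax ⇒ Km = slope × Vmax.
Km = 0.385 × 2.57 = 0.990 μM.

0.990 μM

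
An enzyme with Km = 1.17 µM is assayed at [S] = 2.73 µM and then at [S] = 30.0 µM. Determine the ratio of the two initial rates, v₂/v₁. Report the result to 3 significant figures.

1.37

Since Vmax cancels, v₂/v₁ = [S]₂(Km+[S]₁) / [S]₁(Km+[S]₂).
= 30.0×(1.17+2.73) / (2.73×(1.17+30.0)) = 117.0/85.09 = 1.37.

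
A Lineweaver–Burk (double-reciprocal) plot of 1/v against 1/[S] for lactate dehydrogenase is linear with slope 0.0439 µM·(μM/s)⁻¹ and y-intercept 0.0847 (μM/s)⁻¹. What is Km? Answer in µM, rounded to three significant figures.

0.518 µM

y-intercept = 1/Vmax ⇒ Vmax = 11.8 μM/s; slope = Km/Vmax ⇒ Km = slope × Vmax.
Km = 0.0439 × 11.8 = 0.518 µM.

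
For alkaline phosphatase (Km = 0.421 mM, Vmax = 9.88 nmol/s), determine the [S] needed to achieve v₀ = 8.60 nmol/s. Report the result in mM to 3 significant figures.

Rearranging v = Vmax[S]/(Km+[S]) gives [S] = Km·v/(Vmax − v).
[S] = 0.421 × 8.60 / (9.88 − 8.60) = 3.621/1.280 = 2.83 mM.

2.83 mM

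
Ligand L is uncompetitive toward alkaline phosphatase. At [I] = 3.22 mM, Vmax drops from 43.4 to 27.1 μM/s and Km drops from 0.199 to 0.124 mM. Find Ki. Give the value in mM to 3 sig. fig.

5.35 mM

Uncompetitive: Vmax,app = Vmax/α (and Km,app = Km/α) with α = 1 + [I]/Ki.
α = Vmax/Vmax,app = 43.4/27.1 = 1.601.
Ki = [I]/(α − 1) = 3.22/0.6015 = 5.35 mM.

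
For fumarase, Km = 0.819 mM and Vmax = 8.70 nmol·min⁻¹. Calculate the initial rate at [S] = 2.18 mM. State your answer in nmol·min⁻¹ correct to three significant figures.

6.32 nmol·min⁻¹

[S]/(Km+[S]) = 2.18/2.999 = 0.7269, the fractional saturation.
v = 0.7269 × Vmax = 0.7269 × 8.70 = 6.32 nmol·min⁻¹.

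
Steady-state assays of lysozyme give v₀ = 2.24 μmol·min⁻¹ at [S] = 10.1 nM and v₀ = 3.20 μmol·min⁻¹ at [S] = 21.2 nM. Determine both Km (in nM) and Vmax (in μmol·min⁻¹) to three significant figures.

Km = 13.6 nM; Vmax = 5.25 μmol·min⁻¹

In reciprocal form, 1/v = (Km/Vmax)·(1/[S]) + 1/Vmax. The two points give (1/[S], 1/v) = (0.09901, 0.4464) and (0.04717, 0.3125).
Slope = (0.4464 − 0.3125)/(0.09901 − 0.04717) = 2.583; intercept = 0.4464 − 2.583×0.09901 = 0.1906.
Vmax = 1/intercept = 5.25 μmol·min⁻¹; Km = slope × Vmax = 2.583 × 5.25 = 13.6 nM.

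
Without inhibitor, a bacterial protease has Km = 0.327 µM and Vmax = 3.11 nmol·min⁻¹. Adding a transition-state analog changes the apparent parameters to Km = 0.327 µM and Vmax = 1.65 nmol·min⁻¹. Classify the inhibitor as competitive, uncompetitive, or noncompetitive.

Vmax decreases (3.11 → 1.65 nmol·min⁻¹) while Km is unchanged — pure noncompetitive inhibition.

noncompetitive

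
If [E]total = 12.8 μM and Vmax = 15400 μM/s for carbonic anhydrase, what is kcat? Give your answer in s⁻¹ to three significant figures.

1200 s⁻¹

kcat = Vmax/[E]total = 15400 μM/s / 12.8 μM = 1200 s⁻¹.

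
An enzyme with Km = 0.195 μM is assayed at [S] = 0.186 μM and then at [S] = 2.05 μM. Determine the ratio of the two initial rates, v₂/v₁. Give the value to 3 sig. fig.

1.87

Since Vmax cancels, v₂/v₁ = [S]₂(Km+[S]₁) / [S]₁(Km+[S]₂).
= 2.05×(0.195+0.186) / (0.186×(0.195+2.05)) = 0.7810/0.4176 = 1.87.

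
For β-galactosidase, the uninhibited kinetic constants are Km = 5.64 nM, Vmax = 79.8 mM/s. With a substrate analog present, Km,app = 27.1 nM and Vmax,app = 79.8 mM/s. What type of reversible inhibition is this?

Km increases (5.64 → 27.1 nM) while Vmax is unchanged — the hallmark of competitive inhibition.

competitive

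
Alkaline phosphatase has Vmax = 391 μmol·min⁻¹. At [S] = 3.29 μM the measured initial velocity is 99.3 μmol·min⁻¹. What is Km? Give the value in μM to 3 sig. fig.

From v = Vmax[S]/(Km+[S]), Km = [S](Vmax − v)/v.
Km = 3.29 × (391 − 99.3) / 99.3 = 959.7/99.3 = 9.66 μM.

9.66 μM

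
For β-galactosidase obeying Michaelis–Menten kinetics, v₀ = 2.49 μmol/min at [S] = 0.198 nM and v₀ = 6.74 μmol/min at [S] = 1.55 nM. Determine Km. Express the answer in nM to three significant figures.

0.517 nM

In reciprocal form, 1/v = (Km/Vmax)·(1/[S]) + 1/Vmax. The two points give (1/[S], 1/v) = (5.051, 0.4016) and (0.6452, 0.1484).
Slope = (0.4016 − 0.1484)/(5.051 − 0.6452) = 0.05748; intercept = 0.4016 − 0.05748×5.051 = 0.1113.
Vmax = 1/intercept = 8.99 μmol/min; Km = slope × Vmax = 0.05748 × 8.99 = 0.517 nM.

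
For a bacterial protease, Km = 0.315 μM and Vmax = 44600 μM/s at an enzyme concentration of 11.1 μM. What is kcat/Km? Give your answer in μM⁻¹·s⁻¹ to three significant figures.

kcat = Vmax/[E]total = 44600/11.1 = 4020 s⁻¹.
kcat/Km = 4020/0.315 = 12800 μM⁻¹·s⁻¹.

12800 μM⁻¹·s⁻¹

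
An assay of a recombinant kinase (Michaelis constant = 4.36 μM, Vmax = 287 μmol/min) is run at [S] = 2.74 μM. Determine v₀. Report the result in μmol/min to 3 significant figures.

v = Vmax·[S]/(Km + [S]) = 287 × 2.74 / (4.36 + 2.74)
  = 786.4 / 7.100 = 111 μmol/min.

111 μmol/min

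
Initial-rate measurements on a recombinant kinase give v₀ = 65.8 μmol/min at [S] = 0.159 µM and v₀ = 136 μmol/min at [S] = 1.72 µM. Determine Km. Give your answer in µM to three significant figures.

In reciprocal form, 1/v = (Km/Vmax)·(1/[S]) + 1/Vmax. The two points give (1/[S], 1/v) = (6.289, 0.01520) and (0.5814, 0.007353).
Slope = (0.01520 − 0.007353)/(6.289 − 0.5814) = 0.001374; intercept = 0.01520 − 0.001374×6.289 = 0.006554.
Vmax = 1/intercept = 153 μmol/min; Km = slope × Vmax = 0.001374 × 153 = 0.210 µM.

0.210 µM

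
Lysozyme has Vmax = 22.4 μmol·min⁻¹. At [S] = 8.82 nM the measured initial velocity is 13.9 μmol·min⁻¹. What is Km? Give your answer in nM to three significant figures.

v/Vmax = 13.9/22.4 = 0.6205 = [S]/(Km+[S]).
So Km + [S] = [S]/0.6205 = 14.21 nM, giving Km = 14.21 − 8.82 = 5.39 nM.

5.39 nM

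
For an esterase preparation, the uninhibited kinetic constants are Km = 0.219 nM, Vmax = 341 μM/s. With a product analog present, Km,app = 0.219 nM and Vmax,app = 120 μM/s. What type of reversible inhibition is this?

Vmax decreases (341 → 120 μM/s) while Km is unchanged — pure noncompetitive inhibition.

noncompetitive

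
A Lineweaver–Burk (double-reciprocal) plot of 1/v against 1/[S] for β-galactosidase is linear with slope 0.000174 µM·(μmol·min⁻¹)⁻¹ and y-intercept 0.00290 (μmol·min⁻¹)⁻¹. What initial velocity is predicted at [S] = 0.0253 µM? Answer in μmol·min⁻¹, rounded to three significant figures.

102 μmol·min⁻¹

The y-intercept is 1/Vmax, so Vmax = 1/0.00290 = 345 μmol·min⁻¹.
The slope is Km/Vmax, so Km = 0.000174 × 345 = 0.0600 µM.
Then v = 345 × 0.0253/(0.0600 + 0.0253) = 102 μmol·min⁻¹.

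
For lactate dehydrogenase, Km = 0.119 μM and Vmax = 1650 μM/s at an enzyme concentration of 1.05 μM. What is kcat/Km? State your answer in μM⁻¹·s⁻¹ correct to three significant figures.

13200 μM⁻¹·s⁻¹

kcat = Vmax/[E]total = 1650/1.05 = 1570 s⁻¹.
kcat/Km = 1570/0.119 = 13200 μM⁻¹·s⁻¹.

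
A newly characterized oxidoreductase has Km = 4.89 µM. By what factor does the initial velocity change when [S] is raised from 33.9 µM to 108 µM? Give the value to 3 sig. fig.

1.09

The fractional saturations are [S]/(Km+[S]) = 33.9/38.79 = 0.8739 and 108/112.9 = 0.9567.
v₂/v₁ is just their ratio: 0.9567/0.8739 = 1.09.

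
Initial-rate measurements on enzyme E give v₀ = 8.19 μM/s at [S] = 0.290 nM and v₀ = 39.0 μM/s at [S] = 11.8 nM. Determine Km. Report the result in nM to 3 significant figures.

From v = Vmax[S]/(Km+[S]), each point gives Vmax = v(Km+[S])/[S].
Equating: 8.19(Km+0.290)/0.290 = 39.0(Km+11.8)/11.8.
28.24·Km + 8.19 = 3.305·Km + 39.0, so (28.24 − 3.305)·Km = 39.0 − 8.19.
Km = 30.81/24.94 = 1.24 nM; then Vmax = 8.19(1.24+0.290)/0.290 = 43.1 μM/s.

1.24 nM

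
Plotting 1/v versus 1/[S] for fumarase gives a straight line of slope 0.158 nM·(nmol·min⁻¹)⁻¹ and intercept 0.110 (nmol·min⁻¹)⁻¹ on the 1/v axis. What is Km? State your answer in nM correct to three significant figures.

1.44 nM

y-intercept = 1/Vmax ⇒ Vmax = 9.09 nmol·min⁻¹; slope = Km/Vmax ⇒ Km = slope × Vmax.
Km = 0.158 × 9.09 = 1.44 nM.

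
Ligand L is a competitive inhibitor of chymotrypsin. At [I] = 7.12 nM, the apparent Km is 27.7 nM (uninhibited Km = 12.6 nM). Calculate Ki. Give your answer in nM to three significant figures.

Competitive: Km,app = α·Km with α = 1 + [I]/Ki.
α = Km,app/Km = 27.7/12.6 = 2.198.
Since α = 1 + [I]/Ki, [I]/Ki = 2.198 − 1 = 1.198 and Ki = 7.12/1.198 = 5.94 nM.

5.94 nM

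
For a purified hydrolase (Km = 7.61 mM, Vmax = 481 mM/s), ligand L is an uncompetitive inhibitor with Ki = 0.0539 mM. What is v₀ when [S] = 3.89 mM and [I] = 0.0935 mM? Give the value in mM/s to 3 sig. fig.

103 mM/s

With α = 1 + [I]/Ki = 1 + 0.0935/0.0539 = 2.735, the uncompetitive rate law is v = (Vmax/α)·[S] / (Km/α + [S]).
v = (481/2.735)×3.89 / (7.61/2.735 + 3.89) = 684.2/6.673 = 103 mM/s.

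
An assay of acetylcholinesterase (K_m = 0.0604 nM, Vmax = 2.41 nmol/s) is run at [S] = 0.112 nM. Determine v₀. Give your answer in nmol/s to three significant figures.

1.57 nmol/s

[S]/(Km+[S]) = 0.112/0.1724 = 0.6497, the fractional saturation.
v = 0.6497 × Vmax = 0.6497 × 2.41 = 1.57 nmol/s.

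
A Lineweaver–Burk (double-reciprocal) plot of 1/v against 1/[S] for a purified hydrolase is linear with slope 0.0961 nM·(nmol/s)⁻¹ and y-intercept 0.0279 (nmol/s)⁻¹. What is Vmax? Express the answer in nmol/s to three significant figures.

35.8 nmol/s

The y-intercept of a Lineweaver–Burk plot equals 1/Vmax, so Vmax = 1/0.0279 = 35.8 nmol/s.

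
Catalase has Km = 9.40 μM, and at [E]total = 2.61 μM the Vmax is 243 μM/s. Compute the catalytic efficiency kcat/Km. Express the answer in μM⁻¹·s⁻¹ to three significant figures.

9.90 μM⁻¹·s⁻¹

kcat = Vmax/[E]total = 243/2.61 = 93.1 s⁻¹.
kcat/Km = 93.1/9.40 = 9.90 μM⁻¹·s⁻¹.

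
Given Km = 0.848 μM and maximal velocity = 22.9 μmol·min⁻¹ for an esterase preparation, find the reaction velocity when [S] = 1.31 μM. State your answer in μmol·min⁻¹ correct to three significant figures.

[S]/(Km+[S]) = 1.31/2.158 = 0.6070, the fractional saturation.
v = 0.6070 × Vmax = 0.6070 × 22.9 = 13.9 μmol·min⁻¹.

13.9 μmol·min⁻¹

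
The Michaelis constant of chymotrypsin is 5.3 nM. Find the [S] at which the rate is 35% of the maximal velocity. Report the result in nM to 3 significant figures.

v/Vmax = [S]/(Km+[S]) = 0.35, so [S] = Km·0.35/(1 − 0.35) = 5.3 × 0.5385.
[S] = 2.85 nM.

2.85 nM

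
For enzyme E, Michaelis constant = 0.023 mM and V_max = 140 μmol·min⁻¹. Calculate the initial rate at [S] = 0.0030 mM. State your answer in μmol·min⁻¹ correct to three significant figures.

[S]/(Km+[S]) = 0.0030/0.02600 = 0.1154, the fractional saturation.
v = 0.1154 × Vmax = 0.1154 × 140 = 16.2 μmol·min⁻¹.

16.2 μmol·min⁻¹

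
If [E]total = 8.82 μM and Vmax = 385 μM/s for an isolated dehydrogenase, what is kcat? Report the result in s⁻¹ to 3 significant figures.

kcat = Vmax/[E]total = 385 μM/s / 8.82 μM = 43.7 s⁻¹.

43.7 s⁻¹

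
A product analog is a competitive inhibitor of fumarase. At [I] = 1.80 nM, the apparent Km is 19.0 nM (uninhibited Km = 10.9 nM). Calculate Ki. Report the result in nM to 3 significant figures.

Competitive: Km,app = α·Km with α = 1 + [I]/Ki.
α = Km,app/Km = 19.0/10.9 = 1.743.
Ki = [I]/(α − 1) = 1.80/0.7431 = 2.42 nM.

2.42 nM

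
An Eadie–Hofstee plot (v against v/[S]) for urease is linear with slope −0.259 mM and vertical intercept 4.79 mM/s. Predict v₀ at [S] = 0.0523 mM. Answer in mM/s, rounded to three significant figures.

0.805 mM/s

In the Eadie–Hofstee form v = Vmax − Km·(v/[S]), the slope is −Km and the intercept is Vmax, so Km = 0.259 mM and Vmax = 4.79 mM/s.
v = 4.79 × 0.0523/(0.259 + 0.0523) = 0.805 mM/s.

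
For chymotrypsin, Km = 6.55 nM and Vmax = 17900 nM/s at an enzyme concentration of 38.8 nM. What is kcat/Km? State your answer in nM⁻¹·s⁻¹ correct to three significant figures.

70.4 nM⁻¹·s⁻¹

kcat = Vmax/[E]total = 17900/38.8 = 461 s⁻¹.
kcat/Km = 461/6.55 = 70.4 nM⁻¹·s⁻¹.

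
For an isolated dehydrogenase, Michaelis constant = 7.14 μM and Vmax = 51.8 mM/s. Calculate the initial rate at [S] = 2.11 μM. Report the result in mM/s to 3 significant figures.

v = Vmax·[S]/(Km + [S]) = 51.8 × 2.11 / (7.14 + 2.11)
  = 109.3 / 9.250 = 11.8 mM/s.

11.8 mM/s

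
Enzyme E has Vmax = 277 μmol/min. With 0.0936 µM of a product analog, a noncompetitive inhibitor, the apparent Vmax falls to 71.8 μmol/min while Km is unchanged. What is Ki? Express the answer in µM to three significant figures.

Noncompetitive: Vmax,app = Vmax/α with α = 1 + [I]/Ki.
α = Vmax/Vmax,app = 277/71.8 = 3.858.
Ki = [I]/(α − 1) = 0.0936/2.858 = 0.0328 µM.

0.0328 µM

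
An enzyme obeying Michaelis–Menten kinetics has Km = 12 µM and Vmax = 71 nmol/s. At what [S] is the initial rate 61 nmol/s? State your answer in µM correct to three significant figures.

Rearranging v = Vmax[S]/(Km+[S]) gives [S] = Km·v/(Vmax − v).
[S] = 12 × 61 / (71 − 61) = 732.0/10.00 = 73.2 µM.

73.2 µM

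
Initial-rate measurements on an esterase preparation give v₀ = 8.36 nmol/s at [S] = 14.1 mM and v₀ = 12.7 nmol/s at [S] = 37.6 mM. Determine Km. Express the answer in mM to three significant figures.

17.0 mM

In reciprocal form, 1/v = (Km/Vmax)·(1/[S]) + 1/Vmax. The two points give (1/[S], 1/v) = (0.07092, 0.1196) and (0.02660, 0.07874).
Slope = (0.1196 − 0.07874)/(0.07092 − 0.02660) = 0.9222; intercept = 0.1196 − 0.9222×0.07092 = 0.05421.
Vmax = 1/intercept = 18.4 nmol/s; Km = slope × Vmax = 0.9222 × 18.4 = 17.0 mM.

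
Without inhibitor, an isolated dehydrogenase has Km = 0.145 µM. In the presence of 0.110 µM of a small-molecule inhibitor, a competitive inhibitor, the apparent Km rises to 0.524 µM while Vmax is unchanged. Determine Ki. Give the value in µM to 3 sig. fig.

0.0421 µM

Competitive: Km,app = α·Km with α = 1 + [I]/Ki.
α = Km,app/Km = 0.524/0.145 = 3.614.
Since α = 1 + [I]/Ki, [I]/Ki = 3.614 − 1 = 2.614 and Ki = 0.110/2.614 = 0.0421 µM.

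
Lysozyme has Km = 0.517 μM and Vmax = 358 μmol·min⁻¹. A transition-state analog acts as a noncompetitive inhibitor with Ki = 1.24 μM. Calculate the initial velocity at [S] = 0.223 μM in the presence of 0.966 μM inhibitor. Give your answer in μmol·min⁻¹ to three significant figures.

60.6 μmol·min⁻¹

With α = 1 + [I]/Ki = 1 + 0.966/1.24 = 1.779, the noncompetitive rate law is v = (Vmax/α)·[S] / (Km + [S]).
v = (358/1.779)×0.223 / (0.517 + 0.223) = 44.87/0.7400 = 60.6 μmol·min⁻¹.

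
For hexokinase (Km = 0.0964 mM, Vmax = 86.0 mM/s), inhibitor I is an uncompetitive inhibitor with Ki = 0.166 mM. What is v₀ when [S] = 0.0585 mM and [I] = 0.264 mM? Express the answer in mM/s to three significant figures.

20.3 mM/s

With α = 1 + [I]/Ki = 1 + 0.264/0.166 = 2.590, the uncompetitive rate law is v = (Vmax/α)·[S] / (Km/α + [S]).
v = (86.0/2.590)×0.0585 / (0.0964/2.590 + 0.0585) = 1.942/0.09571 = 20.3 mM/s.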